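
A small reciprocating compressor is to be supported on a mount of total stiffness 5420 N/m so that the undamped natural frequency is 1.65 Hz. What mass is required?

50.4 kg

ω_n = 2πf_n = 2π × 1.65 = 10.37 rad/s.
m = k/ω_n² = 5420/10.37² = 5420/107.5 = 50.43 kg.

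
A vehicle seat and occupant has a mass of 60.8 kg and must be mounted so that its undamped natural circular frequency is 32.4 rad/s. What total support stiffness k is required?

63800 N/m

k = m·ω_n² = 60.8 × 32.40² = 60.8 × 1050 = 63830 N/m.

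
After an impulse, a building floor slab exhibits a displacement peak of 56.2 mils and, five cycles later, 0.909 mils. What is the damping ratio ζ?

0.130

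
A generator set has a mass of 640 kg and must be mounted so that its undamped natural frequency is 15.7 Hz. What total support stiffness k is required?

6230000 N/m

ω_n = 2πf_n = 2π × 15.7 = 98.65 rad/s.
k = m·ω_n² = 640 × 98.65² = 640 × 9731 = 6228000 N/m.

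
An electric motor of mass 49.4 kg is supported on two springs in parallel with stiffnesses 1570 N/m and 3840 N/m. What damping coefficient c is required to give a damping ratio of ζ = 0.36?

372 N·s/m

Parallel springs add: k_eq = 1570 + 3840 = 5410 N/m.
c_c = 2√(k_eq·m) = 2√(5410 × 49.4) = 1034 N·s/m.
c = ζ·c_c = 0.36 × 1034 = 372.2 N·s/m.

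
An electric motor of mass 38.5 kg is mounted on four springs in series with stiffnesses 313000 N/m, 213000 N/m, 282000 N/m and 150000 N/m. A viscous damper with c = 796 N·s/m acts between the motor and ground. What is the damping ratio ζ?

0.273

Series springs: 1/k_eq = 1/313000 + 1/213000 + 1/282000 + 1/150000 = 1.810×10^-5, so k_eq = 55240 N/m.
ω_n = √(k_eq/m) = √(55240/38.5) = 37.88 rad/s.
Critical damping c_c = 2√(k_eq·m) = 2√(55240 × 38.5) = 2917 N·s/m, so ζ = c/c_c = 796/2917 = 0.2729.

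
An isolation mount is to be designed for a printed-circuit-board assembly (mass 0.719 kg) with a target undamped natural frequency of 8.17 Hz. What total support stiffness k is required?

ω_n = 2πf_n = 2π × 8.17 = 51.33 rad/s.
k = m·ω_n² = 0.719 × 51.33² = 0.719 × 2635 = 1895 N/m.

1890 N/m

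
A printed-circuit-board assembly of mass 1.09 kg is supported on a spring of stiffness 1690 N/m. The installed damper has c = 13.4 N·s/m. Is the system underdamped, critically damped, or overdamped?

underdamped

c_c = 2√(k·m) = 85.84 N·s/m; ζ = c/c_c = 13.4/85.84 = 0.156.
Since ζ < 1 the system is underdamped.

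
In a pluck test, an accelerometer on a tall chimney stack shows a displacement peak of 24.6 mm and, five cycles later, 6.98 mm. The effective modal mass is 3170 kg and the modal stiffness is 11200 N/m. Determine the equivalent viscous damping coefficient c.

Logarithmic decrement δ = (1/n)·ln(x₀/x_n) = (1/5)·ln(24.6/6.98) = (1/5)·ln(3.524) = 0.2519.
ζ = δ/√(4π² + δ²) = 0.2519/√(39.48 + 0.0635) = 0.2519/6.288 = 0.04007.
c = ζ · 2√(km) = 0.04007 × 2√(11200 × 3170) = 0.04007 × 11920 = 477.5 N·s/m.

477 N·s/m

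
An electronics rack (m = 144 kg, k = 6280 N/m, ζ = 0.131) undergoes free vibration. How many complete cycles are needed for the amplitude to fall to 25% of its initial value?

Logarithmic decrement δ = 2πζ/√(1 − ζ²) = 2π × 0.1310/√(1 − 0.0172) = 0.8303.
x_n/x₀ = e^(−nδ) ≤ 0.25; take ln: n ≥ ln(1/0.25)/δ = 1.386/0.8303 = 1.670.
So 2 complete cycles are required.

2 cycles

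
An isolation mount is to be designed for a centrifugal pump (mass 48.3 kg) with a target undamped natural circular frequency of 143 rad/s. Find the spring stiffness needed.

988000 N/m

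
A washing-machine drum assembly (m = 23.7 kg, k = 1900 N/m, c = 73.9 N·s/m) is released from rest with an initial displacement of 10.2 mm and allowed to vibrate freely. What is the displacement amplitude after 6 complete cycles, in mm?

0.0130 mm

ζ = c/(2√(km)) = 73.9/(2√(1900 × 23.7)) = 73.9/424.4 = 0.1741.
Logarithmic decrement δ = 2πζ/√(1 − ζ²) = 2π × 0.1741/√(1 − 0.0303) = 1.111.
After n cycles, x_n/x₀ = e^(−nδ), so x_6 = 10.2 × e^(−6 × 1.111) = 10.2 × 0.001273 = 0.01299 mm.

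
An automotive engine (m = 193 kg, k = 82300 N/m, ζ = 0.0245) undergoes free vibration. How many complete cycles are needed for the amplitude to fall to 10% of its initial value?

Logarithmic decrement δ = 2πζ/√(1 − ζ²) = 2π × 0.02450/√(1 − 0.000600) = 0.1540.
x_n/x₀ = e^(−nδ) ≤ 0.1; take ln: n ≥ ln(1/0.1)/δ = 2.303/0.1540 = 14.95.
So 15 complete cycles are required.

15 cycles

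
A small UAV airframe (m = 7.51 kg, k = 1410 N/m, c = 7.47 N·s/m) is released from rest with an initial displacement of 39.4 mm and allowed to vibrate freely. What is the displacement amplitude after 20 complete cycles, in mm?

ζ = c/(2√(km)) = 7.47/(2√(1410 × 7.51)) = 7.47/205.8 = 0.03630.
Logarithmic decrement δ = 2πζ/√(1 − ζ²) = 2π × 0.03630/√(1 − 0.00132) = 0.2282.
After n cycles, x_n/x₀ = e^(−nδ), so x_20 = 39.4 × e^(−20 × 0.2282) = 39.4 × 0.01042 = 0.4105 mm.

0.411 mm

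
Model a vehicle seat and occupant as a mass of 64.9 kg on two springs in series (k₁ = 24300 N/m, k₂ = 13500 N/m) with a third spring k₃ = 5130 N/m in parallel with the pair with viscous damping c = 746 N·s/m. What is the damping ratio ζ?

0.394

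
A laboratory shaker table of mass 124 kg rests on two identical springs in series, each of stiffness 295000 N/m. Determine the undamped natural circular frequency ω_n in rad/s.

34.5 rad/s

Series springs: 1/k_eq = 2/295000, so k_eq = 295000/2 = 147500 N/m.
ω_n = √(k_eq/m) = √(147500/124) = √1190 = 34.49 rad/s.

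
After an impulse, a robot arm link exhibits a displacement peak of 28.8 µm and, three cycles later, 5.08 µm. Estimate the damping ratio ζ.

Logarithmic decrement δ = (1/n)·ln(x₀/x_n) = (1/3)·ln(28.8/5.08) = (1/3)·ln(5.669) = 0.5784.
ζ = δ/√(4π² + δ²) = 0.5784/√(39.48 + 0.334) = 0.5784/6.310 = 0.09166.

0.0917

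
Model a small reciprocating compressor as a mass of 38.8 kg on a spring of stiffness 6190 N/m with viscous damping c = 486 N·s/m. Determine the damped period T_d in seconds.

ω_n = √(k/m) = √(6190/38.8) = 12.63 rad/s.
Critical damping c_c = 2√(k·m) = 2√(6190 × 38.8) = 980.1 N·s/m, so ζ = c/c_c = 486/980.1 = 0.4958.
ω_d = ω_n√(1 − ζ²) = 12.63 × √(1 − 0.246) = 10.97 rad/s.
T_d = 2π/ω_d = 0.5728 s.

0.573 s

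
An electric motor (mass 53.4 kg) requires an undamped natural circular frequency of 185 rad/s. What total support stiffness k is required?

1830000 N/m

k = m·ω_n² = 53.4 × 185.0² = 53.4 × 34220 = 1828000 N/m.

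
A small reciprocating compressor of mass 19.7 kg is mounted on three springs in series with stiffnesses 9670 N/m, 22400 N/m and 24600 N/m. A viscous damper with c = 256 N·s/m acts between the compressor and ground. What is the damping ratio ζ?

Series springs: 1/k_eq = 1/9670 + 1/22400 + 1/24600 = 0.0001887, so k_eq = 5299 N/m.
ω_n = √(k_eq/m) = √(5299/19.7) = 16.40 rad/s.
Critical damping c_c = 2√(k_eq·m) = 2√(5299 × 19.7) = 646.2 N·s/m, so ζ = c/c_c = 256/646.2 = 0.3962.

0.396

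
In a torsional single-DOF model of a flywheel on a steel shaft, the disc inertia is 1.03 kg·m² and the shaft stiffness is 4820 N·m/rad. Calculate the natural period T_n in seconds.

ω_n = √(k_t/J) = √(4820/1.03) = √4680 = 68.41 rad/s.
T_n = 2π/ω_n = 6.283/68.41 = 0.09185 s.

0.0918 s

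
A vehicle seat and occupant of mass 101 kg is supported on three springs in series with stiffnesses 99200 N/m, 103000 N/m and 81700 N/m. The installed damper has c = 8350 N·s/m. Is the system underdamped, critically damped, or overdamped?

Series springs: 1/k_eq = 1/99200 + 1/103000 + 1/81700 = 3.203×10^-5, so k_eq = 31220 N/m.
c_c = 2√(k_eq·m) = 3552 N·s/m; ζ = c/c_c = 8350/3552 = 2.35.
Since ζ > 1 the system is overdamped.

overdamped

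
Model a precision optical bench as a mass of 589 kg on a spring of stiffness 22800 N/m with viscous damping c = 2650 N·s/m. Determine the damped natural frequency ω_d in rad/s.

5.80 rad/s

ω_n = √(k/m) = √(22800/589) = 6.222 rad/s.
Critical damping c_c = 2√(k·m) = 2√(22800 × 589) = 7329 N·s/m, so ζ = c/c_c = 2650/7329 = 0.3616.
ω_d = ω_n√(1 − ζ²) = 6.222 × √(1 − 0.131) = 5.801 rad/s.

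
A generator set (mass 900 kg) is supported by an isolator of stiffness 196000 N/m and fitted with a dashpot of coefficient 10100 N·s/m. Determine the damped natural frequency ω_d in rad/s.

13.6 rad/s

ω_n = √(k/m) = √(196000/900) = 14.76 rad/s.
Critical damping c_c = 2√(k·m) = 2√(196000 × 900) = 26560 N·s/m, so ζ = c/c_c = 10100/26560 = 0.3802.
ω_d = ω_n√(1 − ζ²) = 14.76 × √(1 − 0.145) = 13.65 rad/s.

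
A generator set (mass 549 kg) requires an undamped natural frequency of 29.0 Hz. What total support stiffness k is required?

18200000 N/m

ω_n = 2πf_n = 2π × 29.0 = 182.2 rad/s.
k = m·ω_n² = 549 × 182.2² = 549 × 33200 = 18230000 N/m.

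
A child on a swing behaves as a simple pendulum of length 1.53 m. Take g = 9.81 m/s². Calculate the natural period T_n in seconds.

2.48 s

For a simple pendulum ω_n = √(g/L) = √(9.81/1.53) = √6.412 = 2.532 rad/s.
T_n = 2π/ω_n = 6.283/2.532 = 2.481 s.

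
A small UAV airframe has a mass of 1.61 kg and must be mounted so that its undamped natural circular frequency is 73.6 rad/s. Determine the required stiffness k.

8720 N/m

k = m·ω_n² = 1.61 × 73.60² = 1.61 × 5417 = 8721 N/m.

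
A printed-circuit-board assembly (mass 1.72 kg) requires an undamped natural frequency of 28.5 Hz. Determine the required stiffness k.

ω_n = 2πf_n = 2π × 28.5 = 179.1 rad/s.
k = m·ω_n² = 1.72 × 179.1² = 1.72 × 32070 = 55150 N/m.

55200 N/m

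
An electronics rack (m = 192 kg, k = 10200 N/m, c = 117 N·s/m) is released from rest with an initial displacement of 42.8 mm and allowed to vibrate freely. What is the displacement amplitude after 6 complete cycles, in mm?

ζ = c/(2√(km)) = 117/(2√(10200 × 192)) = 117/2799 = 0.04180.
Logarithmic decrement δ = 2πζ/√(1 − ζ²) = 2π × 0.04180/√(1 − 0.00175) = 0.2629.
After n cycles, x_n/x₀ = e^(−nδ), so x_6 = 42.8 × e^(−6 × 0.2629) = 42.8 × 0.2065 = 8.840 mm.

8.84 mm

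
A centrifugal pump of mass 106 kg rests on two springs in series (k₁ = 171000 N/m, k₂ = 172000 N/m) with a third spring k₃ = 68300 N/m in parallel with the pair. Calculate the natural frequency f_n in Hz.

6.07 Hz

Series pair: k_s = k₁k₂/(k₁+k₂) = (171000)(172000)/(171000 + 172000) = 85750 N/m. In parallel with k₃: k_eq = 85750 + 68300 = 154000 N/m.
ω_n = √(k_eq/m) = √(154000/106) = √1453 = 38.12 rad/s.
f_n = ω_n/(2π) = 38.12/6.283 = 6.067 Hz.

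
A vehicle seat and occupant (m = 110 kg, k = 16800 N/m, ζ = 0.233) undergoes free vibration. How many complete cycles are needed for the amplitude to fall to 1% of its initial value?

4 cycles

Logarithmic decrement δ = 2πζ/√(1 − ζ²) = 2π × 0.2330/√(1 − 0.0543) = 1.505.
x_n/x₀ = e^(−nδ) ≤ 0.01; take ln: n ≥ ln(1/0.01)/δ = 4.605/1.505 = 3.059.
So 4 complete cycles are required.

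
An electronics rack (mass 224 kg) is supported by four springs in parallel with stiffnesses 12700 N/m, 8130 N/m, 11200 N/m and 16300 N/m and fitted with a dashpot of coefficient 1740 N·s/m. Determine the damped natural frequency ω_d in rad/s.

Parallel springs add: k_eq = 12700 + 8130 + 11200 + 16300 = 48330 N/m.
ω_n = √(k_eq/m) = √(48330/224) = 14.69 rad/s.
Critical damping c_c = 2√(k_eq·m) = 2√(48330 × 224) = 6581 N·s/m, so ζ = c/c_c = 1740/6581 = 0.2644.
ω_d = ω_n√(1 − ζ²) = 14.69 × √(1 − 0.0699) = 14.17 rad/s.

14.2 rad/s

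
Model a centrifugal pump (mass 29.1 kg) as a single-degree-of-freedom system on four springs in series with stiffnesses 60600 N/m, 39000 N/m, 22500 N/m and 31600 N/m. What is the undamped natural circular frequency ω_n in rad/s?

Series springs: 1/k_eq = 1/60600 + 1/39000 + 1/22500 + 1/31600 = 0.0001182, so k_eq = 8458 N/m.
ω_n = √(k_eq/m) = √(8458/29.1) = √290.6 = 17.05 rad/s.

17.0 rad/s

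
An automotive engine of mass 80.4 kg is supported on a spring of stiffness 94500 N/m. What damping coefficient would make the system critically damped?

c_c = 2√(k·m) = 2√(94500 × 80.4) = 2 × 2756 = 5513 N·s/m.

5510 N·s/m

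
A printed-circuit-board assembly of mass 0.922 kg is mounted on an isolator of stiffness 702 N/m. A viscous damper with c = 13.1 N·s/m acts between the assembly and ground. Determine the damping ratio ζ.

0.257

ω_n = √(k/m) = √(702.0/0.922) = 27.59 rad/s.
Critical damping c_c = 2√(k·m) = 2√(702.0 × 0.922) = 50.88 N·s/m, so ζ = c/c_c = 13.1/50.88 = 0.2575.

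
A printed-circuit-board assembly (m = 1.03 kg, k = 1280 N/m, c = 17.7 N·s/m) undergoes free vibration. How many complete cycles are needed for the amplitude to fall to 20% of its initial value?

2 cycles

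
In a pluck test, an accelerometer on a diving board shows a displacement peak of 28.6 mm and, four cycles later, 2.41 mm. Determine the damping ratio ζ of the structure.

0.0980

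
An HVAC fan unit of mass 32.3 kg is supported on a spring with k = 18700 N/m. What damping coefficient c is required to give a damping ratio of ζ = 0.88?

c_c = 2√(k·m) = 2√(18700 × 32.3) = 1554 N·s/m.
c = ζ·c_c = 0.88 × 1554 = 1368 N·s/m.

1370 N·s/m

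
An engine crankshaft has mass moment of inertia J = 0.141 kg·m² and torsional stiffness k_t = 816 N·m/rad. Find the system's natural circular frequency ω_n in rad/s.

76.1 rad/s

ω_n = √(k_t/J) = √(816/0.141) = √5787 = 76.07 rad/s.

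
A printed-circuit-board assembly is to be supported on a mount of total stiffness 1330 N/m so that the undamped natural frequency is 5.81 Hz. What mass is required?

ω_n = 2πf_n = 2π × 5.81 = 36.51 rad/s.
m = k/ω_n² = 1330/36.51² = 1330/1333 = 0.9980 kg.

0.998 kg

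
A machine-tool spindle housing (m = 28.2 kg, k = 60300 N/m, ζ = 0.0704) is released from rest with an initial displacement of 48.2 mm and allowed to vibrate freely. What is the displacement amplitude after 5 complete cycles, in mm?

5.25 mm

Logarithmic decrement δ = 2πζ/√(1 − ζ²) = 2π × 0.07040/√(1 − 0.00496) = 0.4434.
After n cycles, x_n/x₀ = e^(−nδ), so x_5 = 48.2 × e^(−5 × 0.4434) = 48.2 × 0.1089 = 5.250 mm.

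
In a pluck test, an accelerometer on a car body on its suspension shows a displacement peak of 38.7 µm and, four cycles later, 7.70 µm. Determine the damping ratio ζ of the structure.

Logarithmic decrement δ = (1/n)·ln(x₀/x_n) = (1/4)·ln(38.7/7.70) = (1/4)·ln(5.026) = 0.4037.
ζ = δ/√(4π² + δ²) = 0.4037/√(39.48 + 0.163) = 0.4037/6.296 = 0.06411.

0.0641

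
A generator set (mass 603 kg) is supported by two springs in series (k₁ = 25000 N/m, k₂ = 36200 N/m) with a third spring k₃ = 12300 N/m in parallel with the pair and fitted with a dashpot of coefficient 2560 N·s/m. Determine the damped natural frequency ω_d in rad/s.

6.36 rad/s

Series pair: k_s = k₁k₂/(k₁+k₂) = (25000)(36200)/(25000 + 36200) = 14790 N/m. In parallel with k₃: k_eq = 14790 + 12300 = 27090 N/m.
ω_n = √(k_eq/m) = √(27090/603) = 6.702 rad/s.
Critical damping c_c = 2√(k_eq·m) = 2√(27090 × 603) = 8083 N·s/m, so ζ = c/c_c = 2560/8083 = 0.3167.
ω_d = ω_n√(1 − ζ²) = 6.702 × √(1 − 0.100) = 6.357 rad/s.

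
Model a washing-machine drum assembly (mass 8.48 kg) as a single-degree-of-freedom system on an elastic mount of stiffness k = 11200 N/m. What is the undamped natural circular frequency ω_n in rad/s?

36.3 rad/s

ω_n = √(k/m) = √(11200/8.48) = √1321 = 36.34 rad/s.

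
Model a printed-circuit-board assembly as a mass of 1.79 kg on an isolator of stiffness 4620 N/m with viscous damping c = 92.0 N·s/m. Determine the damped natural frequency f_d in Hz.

ω_n = √(k/m) = √(4620/1.79) = 50.80 rad/s.
Critical damping c_c = 2√(k·m) = 2√(4620 × 1.79) = 181.9 N·s/m, so ζ = c/c_c = 92.0/181.9 = 0.5058.
ω_d = ω_n√(1 − ζ²) = 50.80 × √(1 − 0.256) = 43.82 rad/s.
f_d = ω_d/(2π) = 6.975 Hz.

6.97 Hz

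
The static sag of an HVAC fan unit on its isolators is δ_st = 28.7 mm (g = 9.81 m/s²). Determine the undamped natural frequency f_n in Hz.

ω_n = √(g/δ_st) = √(9.81/0.0287) = √341.8 = 18.49 rad/s.
f_n = ω_n/(2π) = 18.49/6.283 = 2.942 Hz.

2.94 Hz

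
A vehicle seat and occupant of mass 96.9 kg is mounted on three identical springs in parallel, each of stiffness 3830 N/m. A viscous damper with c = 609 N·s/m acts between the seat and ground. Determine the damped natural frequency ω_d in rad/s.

Parallel springs add: k_eq = 3 × 3830 = 11490 N/m.
ω_n = √(k_eq/m) = √(11490/96.9) = 10.89 rad/s.
Critical damping c_c = 2√(k_eq·m) = 2√(11490 × 96.9) = 2110 N·s/m, so ζ = c/c_c = 609/2110 = 0.2886.
ω_d = ω_n√(1 − ζ²) = 10.89 × √(1 − 0.0833) = 10.43 rad/s.

10.4 rad/s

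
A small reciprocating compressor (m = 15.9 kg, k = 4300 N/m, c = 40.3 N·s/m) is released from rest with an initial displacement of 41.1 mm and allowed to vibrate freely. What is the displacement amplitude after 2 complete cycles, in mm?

ζ = c/(2√(km)) = 40.3/(2√(4300 × 15.9)) = 40.3/523.0 = 0.07706.
Logarithmic decrement δ = 2πζ/√(1 − ζ²) = 2π × 0.07706/√(1 − 0.00594) = 0.4856.
After n cycles, x_n/x₀ = e^(−nδ), so x_2 = 41.1 × e^(−2 × 0.4856) = 41.1 × 0.3786 = 15.56 mm.

15.6 mm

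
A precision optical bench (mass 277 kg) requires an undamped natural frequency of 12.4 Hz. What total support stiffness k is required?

ω_n = 2πf_n = 2π × 12.4 = 77.91 rad/s.
k = m·ω_n² = 277 × 77.91² = 277 × 6070 = 1681000 N/m.

1680000 N/m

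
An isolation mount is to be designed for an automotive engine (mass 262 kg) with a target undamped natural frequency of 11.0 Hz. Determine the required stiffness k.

1250000 N/m

ω_n = 2πf_n = 2π × 11.0 = 69.12 rad/s.
k = m·ω_n² = 262 × 69.12² = 262 × 4777 = 1252000 N/m.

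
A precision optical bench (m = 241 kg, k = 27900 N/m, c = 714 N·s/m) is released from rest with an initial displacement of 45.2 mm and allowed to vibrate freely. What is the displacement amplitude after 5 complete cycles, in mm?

0.574 mm

ζ = c/(2√(km)) = 714/(2√(27900 × 241)) = 714/5186 = 0.1377.
Logarithmic decrement δ = 2πζ/√(1 − ζ²) = 2π × 0.1377/√(1 − 0.0190) = 0.8734.
After n cycles, x_n/x₀ = e^(−nδ), so x_5 = 45.2 × e^(−5 × 0.8734) = 45.2 × 0.01269 = 0.5737 mm.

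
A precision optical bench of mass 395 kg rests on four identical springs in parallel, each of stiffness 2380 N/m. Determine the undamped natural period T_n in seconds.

Parallel springs add: k_eq = 4 × 2380 = 9520 N/m.
ω_n = √(k_eq/m) = √(9520/395) = √24.10 = 4.909 rad/s.
T_n = 2π/ω_n = 6.283/4.909 = 1.280 s.

1.28 s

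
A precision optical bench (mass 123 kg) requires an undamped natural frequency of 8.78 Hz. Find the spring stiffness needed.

ω_n = 2πf_n = 2π × 8.78 = 55.17 rad/s.
k = m·ω_n² = 123 × 55.17² = 123 × 3043 = 374300 N/m.

374000 N/m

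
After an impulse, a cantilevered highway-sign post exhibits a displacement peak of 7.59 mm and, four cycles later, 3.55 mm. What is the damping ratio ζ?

Logarithmic decrement δ = (1/n)·ln(x₀/x_n) = (1/4)·ln(7.59/3.55) = (1/4)·ln(2.138) = 0.1900.
ζ = δ/√(4π² + δ²) = 0.1900/√(39.48 + 0.0361) = 0.1900/6.286 = 0.03022.

0.0302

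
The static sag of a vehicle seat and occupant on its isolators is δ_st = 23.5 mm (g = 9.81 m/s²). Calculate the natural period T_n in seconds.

ω_n = √(g/δ_st) = √(9.81/0.0235) = √417.4 = 20.43 rad/s.
T_n = 2π/ω_n = 6.283/20.43 = 0.3075 s.

0.308 s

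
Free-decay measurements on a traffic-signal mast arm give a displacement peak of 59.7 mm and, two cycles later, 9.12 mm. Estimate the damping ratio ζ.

Logarithmic decrement δ = (1/n)·ln(x₀/x_n) = (1/2)·ln(59.7/9.12) = (1/2)·ln(6.546) = 0.9394.
ζ = δ/√(4π² + δ²) = 0.9394/√(39.48 + 0.883) = 0.9394/6.353 = 0.1479.

0.148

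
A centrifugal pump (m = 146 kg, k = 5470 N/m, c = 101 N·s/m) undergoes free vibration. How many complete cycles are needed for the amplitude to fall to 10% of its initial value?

ζ = c/(2√(km)) = 101/(2√(5470 × 146)) = 101/1787 = 0.05651.
Logarithmic decrement δ = 2πζ/√(1 − ζ²) = 2π × 0.05651/√(1 − 0.00319) = 0.3556.
x_n/x₀ = e^(−nδ) ≤ 0.1; take ln: n ≥ ln(1/0.1)/δ = 2.303/0.3556 = 6.475.
So 7 complete cycles are required.

7 cycles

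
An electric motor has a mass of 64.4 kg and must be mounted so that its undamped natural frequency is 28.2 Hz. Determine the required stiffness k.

2020000 N/m

ω_n = 2πf_n = 2π × 28.2 = 177.2 rad/s.
k = m·ω_n² = 64.4 × 177.2² = 64.4 × 31390 = 2022000 N/m.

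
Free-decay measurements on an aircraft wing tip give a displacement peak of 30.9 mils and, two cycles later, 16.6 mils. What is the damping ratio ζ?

Logarithmic decrement δ = (1/n)·ln(x₀/x_n) = (1/2)·ln(30.9/16.6) = (1/2)·ln(1.861) = 0.3107.
ζ = δ/√(4π² + δ²) = 0.3107/√(39.48 + 0.0965) = 0.3107/6.291 = 0.04939.

0.0494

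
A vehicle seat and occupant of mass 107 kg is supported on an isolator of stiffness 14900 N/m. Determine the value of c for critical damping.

2530 N·s/m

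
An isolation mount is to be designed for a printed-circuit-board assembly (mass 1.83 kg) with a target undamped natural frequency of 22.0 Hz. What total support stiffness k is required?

35000 N/m

ω_n = 2πf_n = 2π × 22.0 = 138.2 rad/s.
k = m·ω_n² = 1.83 × 138.2² = 1.83 × 19110 = 34970 N/m.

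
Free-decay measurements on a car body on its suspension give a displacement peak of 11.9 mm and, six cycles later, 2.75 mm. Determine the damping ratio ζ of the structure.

Logarithmic decrement δ = (1/n)·ln(x₀/x_n) = (1/6)·ln(11.9/2.75) = (1/6)·ln(4.327) = 0.2442.
ζ = δ/√(4π² + δ²) = 0.2442/√(39.48 + 0.0596) = 0.2442/6.288 = 0.03883.

0.0388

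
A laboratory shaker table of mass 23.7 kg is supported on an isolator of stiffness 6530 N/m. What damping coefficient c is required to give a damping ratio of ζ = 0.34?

c_c = 2√(k·m) = 2√(6530 × 23.7) = 786.8 N·s/m.
c = ζ·c_c = 0.34 × 786.8 = 267.5 N·s/m.

268 N·s/m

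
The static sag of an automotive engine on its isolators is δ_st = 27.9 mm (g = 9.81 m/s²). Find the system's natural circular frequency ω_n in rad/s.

18.8 rad/s

ω_n = √(g/δ_st) = √(9.81/0.0279) = √351.6 = 18.75 rad/s.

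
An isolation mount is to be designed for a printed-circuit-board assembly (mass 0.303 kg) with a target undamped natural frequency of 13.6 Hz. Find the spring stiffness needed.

2210 N/m

ω_n = 2πf_n = 2π × 13.6 = 85.45 rad/s.
k = m·ω_n² = 0.303 × 85.45² = 0.303 × 7302 = 2212 N/m.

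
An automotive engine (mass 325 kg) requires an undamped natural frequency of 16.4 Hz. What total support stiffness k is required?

ω_n = 2πf_n = 2π × 16.4 = 103.0 rad/s.
k = m·ω_n² = 325 × 103.0² = 325 × 10620 = 3451000 N/m.

3450000 N/m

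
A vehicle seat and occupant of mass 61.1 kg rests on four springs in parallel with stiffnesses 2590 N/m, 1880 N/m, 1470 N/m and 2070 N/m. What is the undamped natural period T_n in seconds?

0.549 s

Parallel springs add: k_eq = 2590 + 1880 + 1470 + 2070 = 8010 N/m.
ω_n = √(k_eq/m) = √(8010/61.1) = √131.1 = 11.45 rad/s.
T_n = 2π/ω_n = 6.283/11.45 = 0.5488 s.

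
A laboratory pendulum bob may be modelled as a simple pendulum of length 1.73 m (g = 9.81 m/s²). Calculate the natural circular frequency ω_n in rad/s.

2.38 rad/s

For a simple pendulum ω_n = √(g/L) = √(9.81/1.73) = √5.671 = 2.381 rad/s.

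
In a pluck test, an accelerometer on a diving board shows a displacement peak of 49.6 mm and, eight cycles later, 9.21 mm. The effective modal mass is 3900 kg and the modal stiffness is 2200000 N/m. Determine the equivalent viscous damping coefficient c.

6200 N·s/m

Logarithmic decrement δ = (1/n)·ln(x₀/x_n) = (1/8)·ln(49.6/9.21) = (1/8)·ln(5.385) = 0.2105.
ζ = δ/√(4π² + δ²) = 0.2105/√(39.48 + 0.0443) = 0.2105/6.287 = 0.03348.
c = ζ · 2√(km) = 0.03348 × 2√(2200000 × 3900) = 0.03348 × 185300 = 6202 N·s/m.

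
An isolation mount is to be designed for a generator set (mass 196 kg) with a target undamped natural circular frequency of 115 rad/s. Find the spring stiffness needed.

2590000 N/m

k = m·ω_n² = 196 × 115.0² = 196 × 13220 = 2592000 N/m.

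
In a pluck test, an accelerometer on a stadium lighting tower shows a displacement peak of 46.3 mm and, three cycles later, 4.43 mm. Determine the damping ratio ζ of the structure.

Logarithmic decrement δ = (1/n)·ln(x₀/x_n) = (1/3)·ln(46.3/4.43) = (1/3)·ln(10.45) = 0.7822.
ζ = δ/√(4π² + δ²) = 0.7822/√(39.48 + 0.612) = 0.7822/6.332 = 0.1235.

0.124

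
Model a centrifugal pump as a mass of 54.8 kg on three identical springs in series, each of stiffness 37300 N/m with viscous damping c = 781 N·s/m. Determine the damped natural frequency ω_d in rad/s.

Series springs: 1/k_eq = 3/37300, so k_eq = 37300/3 = 12430 N/m.
ω_n = √(k_eq/m) = √(12430/54.8) = 15.06 rad/s.
Critical damping c_c = 2√(k_eq·m) = 2√(12430 × 54.8) = 1651 N·s/m, so ζ = c/c_c = 781/1651 = 0.4731.
ω_d = ω_n√(1 − ζ²) = 15.06 × √(1 − 0.224) = 13.27 rad/s.

13.3 rad/s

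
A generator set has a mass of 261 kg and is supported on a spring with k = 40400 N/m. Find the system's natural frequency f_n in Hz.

ω_n = √(k/m) = √(40400/261) = √154.8 = 12.44 rad/s.
f_n = ω_n/(2π) = 12.44/6.283 = 1.980 Hz.

1.98 Hz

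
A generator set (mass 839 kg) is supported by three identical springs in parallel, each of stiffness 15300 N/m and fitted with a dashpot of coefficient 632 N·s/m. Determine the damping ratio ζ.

0.0509

Parallel springs add: k_eq = 3 × 15300 = 45900 N/m.
ω_n = √(k_eq/m) = √(45900/839) = 7.396 rad/s.
Critical damping c_c = 2√(k_eq·m) = 2√(45900 × 839) = 12410 N·s/m, so ζ = c/c_c = 632/12410 = 0.05092.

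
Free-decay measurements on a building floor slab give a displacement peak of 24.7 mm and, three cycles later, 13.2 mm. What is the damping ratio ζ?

0.0332

Logarithmic decrement δ = (1/n)·ln(x₀/x_n) = (1/3)·ln(24.7/13.2) = (1/3)·ln(1.871) = 0.2089.
ζ = δ/√(4π² + δ²) = 0.2089/√(39.48 + 0.0436) = 0.2089/6.287 = 0.03322.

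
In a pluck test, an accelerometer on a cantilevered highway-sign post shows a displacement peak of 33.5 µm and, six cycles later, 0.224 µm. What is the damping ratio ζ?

0.132

Logarithmic decrement δ = (1/n)·ln(x₀/x_n) = (1/6)·ln(33.5/0.224) = (1/6)·ln(149.6) = 0.8346.
ζ = δ/√(4π² + δ²) = 0.8346/√(39.48 + 0.697) = 0.8346/6.338 = 0.1317.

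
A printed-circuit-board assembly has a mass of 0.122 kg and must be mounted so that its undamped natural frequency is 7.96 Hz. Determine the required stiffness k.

ω_n = 2πf_n = 2π × 7.96 = 50.01 rad/s.
k = m·ω_n² = 0.122 × 50.01² = 0.122 × 2501 = 305.2 N/m.

305 N/m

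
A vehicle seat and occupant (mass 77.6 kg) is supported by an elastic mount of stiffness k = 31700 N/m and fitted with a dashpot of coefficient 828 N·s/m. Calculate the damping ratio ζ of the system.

0.264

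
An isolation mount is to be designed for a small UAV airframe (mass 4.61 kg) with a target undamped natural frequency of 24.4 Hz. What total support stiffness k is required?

ω_n = 2πf_n = 2π × 24.4 = 153.3 rad/s.
k = m·ω_n² = 4.61 × 153.3² = 4.61 × 23500 = 108400 N/m.

108000 N/m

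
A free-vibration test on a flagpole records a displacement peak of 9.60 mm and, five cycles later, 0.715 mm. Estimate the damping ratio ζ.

Logarithmic decrement δ = (1/n)·ln(x₀/x_n) = (1/5)·ln(9.60/0.715) = (1/5)·ln(13.43) = 0.5194.
ζ = δ/√(4π² + δ²) = 0.5194/√(39.48 + 0.270) = 0.5194/6.305 = 0.08239.

0.0824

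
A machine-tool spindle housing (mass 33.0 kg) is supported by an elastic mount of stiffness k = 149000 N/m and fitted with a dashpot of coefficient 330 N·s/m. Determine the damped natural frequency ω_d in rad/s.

ω_n = √(k/m) = √(149000/33.0) = 67.19 rad/s.
Critical damping c_c = 2√(k·m) = 2√(149000 × 33.0) = 4435 N·s/m, so ζ = c/c_c = 330/4435 = 0.07441.
ω_d = ω_n√(1 − ζ²) = 67.19 × √(1 − 0.00554) = 67.01 rad/s.

67.0 rad/s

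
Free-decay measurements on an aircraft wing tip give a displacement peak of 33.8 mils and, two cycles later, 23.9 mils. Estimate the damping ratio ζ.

0.0276

Logarithmic decrement δ = (1/n)·ln(x₀/x_n) = (1/2)·ln(33.8/23.9) = (1/2)·ln(1.414) = 0.1733.
ζ = δ/√(4π² + δ²) = 0.1733/√(39.48 + 0.0300) = 0.1733/6.286 = 0.02757.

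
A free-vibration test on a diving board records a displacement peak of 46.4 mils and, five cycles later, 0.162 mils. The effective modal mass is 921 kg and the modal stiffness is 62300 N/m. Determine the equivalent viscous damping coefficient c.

2690 N·s/m

Logarithmic decrement δ = (1/n)·ln(x₀/x_n) = (1/5)·ln(46.4/0.162) = (1/5)·ln(286.4) = 1.131.
ζ = δ/√(4π² + δ²) = 1.131/√(39.48 + 1.28) = 1.131/6.384 = 0.1772.
c = ζ · 2√(km) = 0.1772 × 2√(62300 × 921) = 0.1772 × 15150 = 2685 N·s/m.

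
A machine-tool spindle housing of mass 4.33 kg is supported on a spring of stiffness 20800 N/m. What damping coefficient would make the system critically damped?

600 N·s/m

c_c = 2√(k·m) = 2√(20800 × 4.33) = 2 × 300.1 = 600.2 N·s/m.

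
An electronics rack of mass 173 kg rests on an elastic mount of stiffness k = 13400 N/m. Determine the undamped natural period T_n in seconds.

ω_n = √(k/m) = √(13400/173) = √77.46 = 8.801 rad/s.
T_n = 2π/ω_n = 6.283/8.801 = 0.7139 s.

0.714 s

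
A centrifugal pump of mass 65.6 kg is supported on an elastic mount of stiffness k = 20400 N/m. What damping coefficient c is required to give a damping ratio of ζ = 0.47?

c_c = 2√(k·m) = 2√(20400 × 65.6) = 2314 N·s/m.
c = ζ·c_c = 0.47 × 2314 = 1087 N·s/m.

1090 N·s/m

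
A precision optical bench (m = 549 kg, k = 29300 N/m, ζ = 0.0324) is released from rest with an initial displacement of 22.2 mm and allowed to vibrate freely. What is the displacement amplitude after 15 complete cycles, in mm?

1.05 mm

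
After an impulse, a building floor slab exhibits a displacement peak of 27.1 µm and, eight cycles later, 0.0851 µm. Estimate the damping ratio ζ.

0.114

Logarithmic decrement δ = (1/n)·ln(x₀/x_n) = (1/8)·ln(27.1/0.0851) = (1/8)·ln(318.4) = 0.7204.
ζ = δ/√(4π² + δ²) = 0.7204/√(39.48 + 0.519) = 0.7204/6.324 = 0.1139.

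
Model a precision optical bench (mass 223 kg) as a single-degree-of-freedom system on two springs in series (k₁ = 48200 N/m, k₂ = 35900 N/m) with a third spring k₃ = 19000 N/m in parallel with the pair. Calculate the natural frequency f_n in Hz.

Series pair: k_s = k₁k₂/(k₁+k₂) = (48200)(35900)/(48200 + 35900) = 20580 N/m. In parallel with k₃: k_eq = 20580 + 19000 = 39580 N/m.
ω_n = √(k_eq/m) = √(39580/223) = √177.5 = 13.32 rad/s.
f_n = ω_n/(2π) = 13.32/6.283 = 2.120 Hz.

2.12 Hz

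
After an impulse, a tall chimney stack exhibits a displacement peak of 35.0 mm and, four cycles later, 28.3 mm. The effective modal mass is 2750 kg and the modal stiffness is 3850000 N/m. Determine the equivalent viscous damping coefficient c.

1740 N·s/m

Logarithmic decrement δ = (1/n)·ln(x₀/x_n) = (1/4)·ln(35.0/28.3) = (1/4)·ln(1.237) = 0.05312.
ζ = δ/√(4π² + δ²) = 0.05312/√(39.48 + 0.00282) = 0.05312/6.283 = 0.008454.
c = ζ · 2√(km) = 0.008454 × 2√(3850000 × 2750) = 0.008454 × 205800 = 1740 N·s/m.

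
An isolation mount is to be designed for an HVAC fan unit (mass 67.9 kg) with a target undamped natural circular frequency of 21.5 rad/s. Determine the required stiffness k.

31400 N/m

k = m·ω_n² = 67.9 × 21.50² = 67.9 × 462.2 = 31390 N/m.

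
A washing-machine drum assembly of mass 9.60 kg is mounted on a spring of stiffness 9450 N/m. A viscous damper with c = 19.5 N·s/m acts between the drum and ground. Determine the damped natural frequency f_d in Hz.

4.99 Hz

ω_n = √(k/m) = √(9450/9.60) = 31.37 rad/s.
Critical damping c_c = 2√(k·m) = 2√(9450 × 9.60) = 602.4 N·s/m, so ζ = c/c_c = 19.5/602.4 = 0.03237.
ω_d = ω_n√(1 − ζ²) = 31.37 × √(1 − 0.00105) = 31.36 rad/s.
f_d = ω_d/(2π) = 4.991 Hz.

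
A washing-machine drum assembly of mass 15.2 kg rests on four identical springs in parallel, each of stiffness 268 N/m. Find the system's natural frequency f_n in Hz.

Parallel springs add: k_eq = 4 × 268 = 1072 N/m.
ω_n = √(k_eq/m) = √(1072/15.2) = √70.53 = 8.398 rad/s.
f_n = ω_n/(2π) = 8.398/6.283 = 1.337 Hz.

1.34 Hz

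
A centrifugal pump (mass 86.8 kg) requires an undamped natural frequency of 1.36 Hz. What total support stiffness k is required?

ω_n = 2πf_n = 2π × 1.36 = 8.545 rad/s.
k = m·ω_n² = 86.8 × 8.545² = 86.8 × 73.02 = 6338 N/m.

6340 N/m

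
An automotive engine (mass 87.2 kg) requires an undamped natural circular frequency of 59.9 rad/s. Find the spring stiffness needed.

k = m·ω_n² = 87.2 × 59.90² = 87.2 × 3588 = 312900 N/m.

313000 N/m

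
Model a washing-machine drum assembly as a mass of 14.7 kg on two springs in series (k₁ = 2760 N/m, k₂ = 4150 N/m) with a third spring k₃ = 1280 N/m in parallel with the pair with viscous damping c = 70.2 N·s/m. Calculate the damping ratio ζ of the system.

0.169

Series pair: k_s = k₁k₂/(k₁+k₂) = (2760)(4150)/(2760 + 4150) = 1658 N/m. In parallel with k₃: k_eq = 1658 + 1280 = 2938 N/m.
ω_n = √(k_eq/m) = √(2938/14.7) = 14.14 rad/s.
Critical damping c_c = 2√(k_eq·m) = 2√(2938 × 14.7) = 415.6 N·s/m, so ζ = c/c_c = 70.2/415.6 = 0.1689.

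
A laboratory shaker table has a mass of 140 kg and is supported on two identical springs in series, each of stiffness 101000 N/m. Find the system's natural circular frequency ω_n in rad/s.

Series springs: 1/k_eq = 2/101000, so k_eq = 101000/2 = 50500 N/m.
ω_n = √(k_eq/m) = √(50500/140) = √360.7 = 18.99 rad/s.

19.0 rad/s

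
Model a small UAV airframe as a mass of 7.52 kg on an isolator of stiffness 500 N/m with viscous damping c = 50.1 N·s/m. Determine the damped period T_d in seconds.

0.844 s

ω_n = √(k/m) = √(500.0/7.52) = 8.154 rad/s.
Critical damping c_c = 2√(k·m) = 2√(500.0 × 7.52) = 122.6 N·s/m, so ζ = c/c_c = 50.1/122.6 = 0.4085.
ω_d = ω_n√(1 − ζ²) = 8.154 × √(1 − 0.167) = 7.443 rad/s.
T_d = 2π/ω_d = 0.8442 s.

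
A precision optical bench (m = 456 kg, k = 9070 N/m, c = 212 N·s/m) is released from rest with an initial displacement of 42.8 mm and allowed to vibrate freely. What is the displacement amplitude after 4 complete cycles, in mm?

ζ = c/(2√(km)) = 212/(2√(9070 × 456)) = 212/4067 = 0.05212.
Logarithmic decrement δ = 2πζ/√(1 − ζ²) = 2π × 0.05212/√(1 − 0.00272) = 0.3279.
After n cycles, x_n/x₀ = e^(−nδ), so x_4 = 42.8 × e^(−4 × 0.3279) = 42.8 × 0.2693 = 11.53 mm.

11.5 mm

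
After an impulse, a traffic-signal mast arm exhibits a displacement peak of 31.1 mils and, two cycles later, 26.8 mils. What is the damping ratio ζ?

0.0118

Logarithmic decrement δ = (1/n)·ln(x₀/x_n) = (1/2)·ln(31.1/26.8) = (1/2)·ln(1.160) = 0.07440.
ζ = δ/√(4π² + δ²) = 0.07440/√(39.48 + 0.00554) = 0.07440/6.284 = 0.01184.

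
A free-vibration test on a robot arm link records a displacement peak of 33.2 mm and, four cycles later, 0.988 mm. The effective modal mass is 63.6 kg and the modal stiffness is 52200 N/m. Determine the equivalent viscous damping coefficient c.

505 N·s/m

Logarithmic decrement δ = (1/n)·ln(x₀/x_n) = (1/4)·ln(33.2/0.988) = (1/4)·ln(33.60) = 0.8787.
ζ = δ/√(4π² + δ²) = 0.8787/√(39.48 + 0.772) = 0.8787/6.344 = 0.1385.
c = ζ · 2√(km) = 0.1385 × 2√(52200 × 63.6) = 0.1385 × 3644 = 504.7 N·s/m.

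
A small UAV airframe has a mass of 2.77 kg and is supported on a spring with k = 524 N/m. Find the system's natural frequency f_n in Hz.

2.19 Hz

ω_n = √(k/m) = √(524.0/2.77) = √189.2 = 13.75 rad/s.
f_n = ω_n/(2π) = 13.75/6.283 = 2.189 Hz.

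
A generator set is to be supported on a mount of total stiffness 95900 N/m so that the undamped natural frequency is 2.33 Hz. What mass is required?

447 kg

ω_n = 2πf_n = 2π × 2.33 = 14.64 rad/s.
m = k/ω_n² = 95900/14.64² = 95900/214.3 = 447.5 kg.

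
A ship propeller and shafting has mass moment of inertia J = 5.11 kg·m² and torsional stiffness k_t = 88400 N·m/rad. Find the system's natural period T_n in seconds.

0.0478 s

ω_n = √(k_t/J) = √(88400/5.11) = √17300 = 131.5 rad/s.
T_n = 2π/ω_n = 6.283/131.5 = 0.04777 s.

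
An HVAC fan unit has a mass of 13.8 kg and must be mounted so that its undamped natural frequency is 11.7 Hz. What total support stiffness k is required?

74600 N/m

ω_n = 2πf_n = 2π × 11.7 = 73.51 rad/s.
k = m·ω_n² = 13.8 × 73.51² = 13.8 × 5404 = 74580 N/m.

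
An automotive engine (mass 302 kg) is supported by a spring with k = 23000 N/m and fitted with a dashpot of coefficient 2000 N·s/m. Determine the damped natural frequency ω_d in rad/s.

8.07 rad/s

ω_n = √(k/m) = √(23000/302) = 8.727 rad/s.
Critical damping c_c = 2√(k·m) = 2√(23000 × 302) = 5271 N·s/m, so ζ = c/c_c = 2000/5271 = 0.3794.
ω_d = ω_n√(1 − ζ²) = 8.727 × √(1 − 0.144) = 8.074 rad/s.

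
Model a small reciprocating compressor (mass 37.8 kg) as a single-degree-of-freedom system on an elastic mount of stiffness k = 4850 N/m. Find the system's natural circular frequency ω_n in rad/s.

11.3 rad/s

ω_n = √(k/m) = √(4850/37.8) = √128.3 = 11.33 rad/s.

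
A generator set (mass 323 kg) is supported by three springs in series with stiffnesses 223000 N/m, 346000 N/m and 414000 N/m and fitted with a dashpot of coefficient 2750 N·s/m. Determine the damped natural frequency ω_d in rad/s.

17.3 rad/s

Series springs: 1/k_eq = 1/223000 + 1/346000 + 1/414000 = 9.790×10^-6, so k_eq = 102100 N/m.
ω_n = √(k_eq/m) = √(102100/323) = 17.78 rad/s.
Critical damping c_c = 2√(k_eq·m) = 2√(102100 × 323) = 11490 N·s/m, so ζ = c/c_c = 2750/11490 = 0.2394.
ω_d = ω_n√(1 − ζ²) = 17.78 × √(1 − 0.0573) = 17.27 rad/s.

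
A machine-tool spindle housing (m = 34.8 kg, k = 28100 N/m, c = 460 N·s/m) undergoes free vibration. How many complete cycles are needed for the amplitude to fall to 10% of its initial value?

ζ = c/(2√(km)) = 460/(2√(28100 × 34.8)) = 460/1978 = 0.2326.
Logarithmic decrement δ = 2πζ/√(1 − ζ²) = 2π × 0.2326/√(1 − 0.0541) = 1.503.
x_n/x₀ = e^(−nδ) ≤ 0.1; take ln: n ≥ ln(1/0.1)/δ = 2.303/1.503 = 1.532.
So 2 complete cycles are required.

2 cycles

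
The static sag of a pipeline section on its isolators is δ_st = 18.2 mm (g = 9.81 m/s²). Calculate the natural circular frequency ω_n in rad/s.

23.2 rad/s

ω_n = √(g/δ_st) = √(9.81/0.0182) = √539.0 = 23.22 rad/s.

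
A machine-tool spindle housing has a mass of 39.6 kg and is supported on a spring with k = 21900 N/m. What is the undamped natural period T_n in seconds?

0.267 s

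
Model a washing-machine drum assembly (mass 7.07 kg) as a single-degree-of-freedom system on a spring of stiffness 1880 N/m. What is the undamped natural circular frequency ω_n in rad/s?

16.3 rad/s

ω_n = √(k/m) = √(1880/7.07) = √265.9 = 16.31 rad/s.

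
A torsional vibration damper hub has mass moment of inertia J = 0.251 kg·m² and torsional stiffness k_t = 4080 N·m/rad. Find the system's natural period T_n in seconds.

0.0493 s

ω_n = √(k_t/J) = √(4080/0.251) = √16250 = 127.5 rad/s.
T_n = 2π/ω_n = 6.283/127.5 = 0.04928 s.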